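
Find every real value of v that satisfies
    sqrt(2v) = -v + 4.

Square both sides: 2v = (-v + 4)^2.
Expand and rearrange: v^2 - 10v + 16 = 0.
Solving gives v = 8 or v = 2.
Check each candidate in the original equation:
  v = 8: sqrt(16) = 4, while -v + 4 = -4 — extraneous.
  v = 2: sqrt(4) = 2, while -v + 4 = 2 — valid.

v = 2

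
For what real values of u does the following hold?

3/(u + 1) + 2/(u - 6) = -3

u = -2.0898 or u = 5.4231

Multiply both sides by (u + 1)(u - 6):
3(u - 6) + 2(u + 1) = -3(u + 1)(u - 6).
Expand and collect terms: -3u² + 10u + 34 = 0.
By the quadratic formula, u = (-10 ± √508) / -6, so u ≈ -2.0898 or u ≈ 5.4231.
Neither value makes a denominator zero (u ≠ -1, u ≠ 6), so both are valid.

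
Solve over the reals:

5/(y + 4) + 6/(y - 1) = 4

y = -3.0857 or y = 2.8357

Multiply both sides by (y + 4)(y - 1):
5(y - 1) + 6(y + 4) = 4(y + 4)(y - 1).
Expand and collect terms: 4y² + y - 35 = 0.
By the quadratic formula, y = (-1 ± √561) / 8, so y ≈ 2.8357 or y ≈ -3.0857.
Neither value makes a denominator zero (y ≠ -4, y ≠ 1), so both are valid.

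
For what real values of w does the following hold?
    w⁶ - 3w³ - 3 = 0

w = -0.9249 or w = 1.5593

Let u = w³. The equation becomes u² - 3u - 3 = 0.
By the quadratic formula, u = 3/2 + √(21)/2 or u = 3/2 - √(21)/2.
w³ = 3/2 + √(21)/2 gives w = ∛(3/2 + √(21)/2) ≈ 1.5593.
w³ = 3/2 - √(21)/2 gives w = -∛(-3/2 + √(21)/2) ≈ -0.9249.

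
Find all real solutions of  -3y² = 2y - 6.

y = -1.7863 or y = 1.1196

Rearrange to standard form: -3y² - 2y + 6 = 0.
Discriminant: (-2)² − 4·(-3)·6 = 76.
Quadratic formula: y = (2 ± √76) / (-6).
So y = -√(19)/3 - 1/3 ≈ -1.7863 or y = -1/3 + √(19)/3 ≈ 1.1196.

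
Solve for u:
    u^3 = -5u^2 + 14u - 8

u = -7.1231 or u = 1 or u = 1.1231

Rearrange: u^3 + 5u^2 - 14u + 8 = 0.
Possible rational roots are divisors of 8. Testing u = 1 gives 0, so (u - 1) is a factor.
Divide: u^3 + 5u^2 - 14u + 8 = (u - 1)(u^2 + 6u - 8).
Apply the quadratic formula to u^2 + 6u - 8 = 0: u = (-6 +/- sqrt(68))/2, i.e. u ~= 1.1231 or u ~= -7.1231.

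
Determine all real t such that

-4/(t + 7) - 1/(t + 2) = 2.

t = -9.1504 or t = -2.3496

Multiply both sides by (t + 7)(t + 2):
-4(t + 2) - (t + 7) = 2(t + 7)(t + 2).
Expand and collect terms: 2t^2 + 23t + 43 = 0.
By the quadratic formula, t = (-23 +/- sqrt(185)) / 4, so t ~= -2.3496 or t ~= -9.1504.
Neither value makes a denominator zero (t != -7, t != -2), so both are valid.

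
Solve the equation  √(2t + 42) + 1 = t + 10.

t = -3

Isolate the radical: √(2t + 42) = t + 9.
Square both sides: 2t + 42 = (t + 9)².
Expand and rearrange: t² + 16t + 39 = 0.
Solving gives t = -3 or t = -13.
Check each candidate in the original equation:
  t = -3: √(36) = 6, while t + 9 = 6 — valid.
  t = -13: √(16) = 4, while t + 9 = -4 — extraneous.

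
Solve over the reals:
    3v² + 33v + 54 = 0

v = -9 or v = -2

Factor: 3(v + 9)(v + 2) = 0.
So v = -9 or v = -2.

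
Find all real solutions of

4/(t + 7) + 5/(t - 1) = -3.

t = -8.613 or t = -0.387

Multiply both sides by (t + 7)(t - 1):
4(t - 1) + 5(t + 7) = -3(t + 7)(t - 1).
Expand and collect terms: -3t^2 - 27t - 10 = 0.
By the quadratic formula, t = (27 +/- sqrt(609)) / -6, so t ~= -8.613 or t ~= -0.387.
Neither value makes a denominator zero (t != -7, t != 1), so both are valid.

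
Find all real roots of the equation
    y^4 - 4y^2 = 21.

Let u = y^2. The equation becomes u^2 - 4u - 21 = 0.
Factor: (u - 7)(u + 3) = 0, so u = 7 or u = -3.
y^2 = 7 gives y = +/-sqrt(7) ~= +/-2.6458.
y^2 = -3 < 0 has no real solution.

y = -2.6458 or y = 2.6458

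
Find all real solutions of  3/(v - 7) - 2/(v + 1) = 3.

v = -1.5972 or v = 7.9305

Multiply both sides by (v - 7)(v + 1):
3(v + 1) - 2(v - 7) = 3(v - 7)(v + 1).
Expand and collect terms: 3v^2 - 19v - 38 = 0.
By the quadratic formula, v = (19 +/- sqrt(817)) / 6, so v ~= 7.9305 or v ~= -1.5972.
Neither value makes a denominator zero (v != 7, v != -1), so both are valid.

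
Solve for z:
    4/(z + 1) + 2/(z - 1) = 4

z = -0.2808 or z = 1.7808

Multiply both sides by (z + 1)(z - 1):
4(z - 1) + 2(z + 1) = 4(z + 1)(z - 1).
Expand and collect terms: 4z^2 - 6z - 2 = 0.
By the quadratic formula, z = (6 +/- sqrt(68)) / 8, so z ~= 1.7808 or z ~= -0.2808.
Neither value makes a denominator zero (z != -1, z != 1), so both are valid.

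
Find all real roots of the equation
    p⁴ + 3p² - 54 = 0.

Let u = p². The equation becomes u² + 3u - 54 = 0.
Factor: (u - 6)(u + 9) = 0, so u = 6 or u = -9.
p² = 6 gives p = ±√(6) ≈ ±2.4495.
p² = -9 < 0 has no real solution.

p = -2.4495 or p = 2.4495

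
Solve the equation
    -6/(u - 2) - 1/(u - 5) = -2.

u = 4 or u = 6.5

Multiply both sides by (u - 2)(u - 5):
-6(u - 5) - (u - 2) = -2(u - 2)(u - 5).
Expand and collect terms: -2u² + 21u - 52 = 0.
Factor or apply the quadratic formula: u = 4 or u = 6.5.
Neither value makes a denominator zero (u ≠ 2, u ≠ 5), so both are valid.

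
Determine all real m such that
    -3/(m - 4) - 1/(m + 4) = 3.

m = -4.3785 or m = 3.0452

Multiply both sides by (m - 4)(m + 4):
-3(m + 4) - (m - 4) = 3(m - 4)(m + 4).
Expand and collect terms: 3m² + 4m - 40 = 0.
By the quadratic formula, m = (-4 ± √496) / 6, so m ≈ 3.0452 or m ≈ -4.3785.
Neither value makes a denominator zero (m ≠ 4, m ≠ -4), so both are valid.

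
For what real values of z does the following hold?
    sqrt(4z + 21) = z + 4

Square both sides: 4z + 21 = (z + 4)^2.
Expand and rearrange: z^2 + 4z - 5 = 0.
Solving gives z = 1 or z = -5.
Check each candidate in the original equation:
  z = 1: sqrt(25) = 5, while z + 4 = 5 — valid.
  z = -5: sqrt(1) = 1, while z + 4 = -1 — extraneous.

z = 1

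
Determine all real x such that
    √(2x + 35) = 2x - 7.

Square both sides: 2x + 35 = (2x - 7)².
Expand and rearrange: 4x² - 30x + 14 = 0.
Solving gives x = 7 or x = 0.5.
Check each candidate in the original equation:
  x = 7: √(49) = 7, while 2x - 7 = 7 — valid.
  x = 0.5: √(36) = 6, while 2x - 7 = -6 — extraneous.

x = 7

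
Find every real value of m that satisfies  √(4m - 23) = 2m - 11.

Square both sides: 4m - 23 = (2m - 11)².
Expand and rearrange: 4m² - 48m + 144 = 0.
This gives the repeated root m = 6.
Check in the original equation:
  m = 6: √(1) = 1, while 2m - 11 = 1 — valid.

m = 6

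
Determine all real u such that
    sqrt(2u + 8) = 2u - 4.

u = 4

Square both sides: 2u + 8 = (2u - 4)^2.
Expand and rearrange: 4u^2 - 18u + 8 = 0.
Solving gives u = 4 or u = 0.5.
Check each candidate in the original equation:
  u = 4: sqrt(16) = 4, while 2u - 4 = 4 — valid.
  u = 0.5: sqrt(9) = 3, while 2u - 4 = -3 — extraneous.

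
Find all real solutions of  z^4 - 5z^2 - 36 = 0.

z = -3 or z = 3

Let u = z^2. The equation becomes u^2 - 5u - 36 = 0.
Factor: (u - 9)(u + 4) = 0, so u = 9 or u = -4.
z^2 = 9 gives z = +/-3.
z^2 = -4 < 0 has no real solution.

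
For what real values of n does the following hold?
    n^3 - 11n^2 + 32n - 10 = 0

Possible rational roots are divisors of -10. Testing n = 5 gives 0, so (n - 5) is a factor.
Divide: n^3 - 11n^2 + 32n - 10 = (n - 5)(n^2 - 6n + 2).
Apply the quadratic formula to n^2 - 6n + 2 = 0: n = (6 +/- sqrt(28))/2, i.e. n ~= 5.6458 or n ~= 0.3542.

n = 0.3542 or n = 5 or n = 5.6458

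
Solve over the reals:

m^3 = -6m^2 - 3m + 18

m = -4.3723 or m = -3 or m = 1.3723

Rearrange: m^3 + 6m^2 + 3m - 18 = 0.
Possible rational roots are divisors of -18. Testing m = -3 gives 0, so (m + 3) is a factor.
Divide: m^3 + 6m^2 + 3m - 18 = (m + 3)(m^2 + 3m - 6).
Apply the quadratic formula to m^2 + 3m - 6 = 0: m = (-3 +/- sqrt(33))/2, i.e. m ~= 1.3723 or m ~= -4.3723.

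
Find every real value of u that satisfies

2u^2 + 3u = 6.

u = -2.6375 or u = 1.1375

Rearrange to standard form: 2u^2 + 3u - 6 = 0.
Discriminant: (3)^2 - 4*2*(-6) = 57.
Quadratic formula: u = (-3 +/- sqrt(57)) / 4.
So u = -3/4 + sqrt(57)/4 ~= 1.1375 or u = -sqrt(57)/4 - 3/4 ~= -2.6375.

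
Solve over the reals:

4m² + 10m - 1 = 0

Discriminant: (10)² − 4·4·(-1) = 116.
Quadratic formula: m = (-10 ± √116) / 8.
So m = -5/4 + √(29)/4 ≈ 0.0963 or m = -√(29)/4 - 5/4 ≈ -2.5963.

m = -2.5963 or m = 0.0963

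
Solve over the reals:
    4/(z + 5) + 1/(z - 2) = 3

Multiply both sides by (z + 5)(z - 2):
4(z - 2) + (z + 5) = 3(z + 5)(z - 2).
Expand and collect terms: 3z^2 + 4z - 27 = 0.
By the quadratic formula, z = (-4 +/- sqrt(340)) / 6, so z ~= 2.4065 or z ~= -3.7398.
Neither value makes a denominator zero (z != -5, z != 2), so both are valid.

z = -3.7398 or z = 2.4065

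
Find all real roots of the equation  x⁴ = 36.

x = -2.4495 or x = 2.4495

Let u = x². The equation becomes u² - 36 = 0.
Factor: (u + 6)(u - 6) = 0, so u = -6 or u = 6.
x² = -6 < 0 has no real solution.
x² = 6 gives x = ±√(6) ≈ ±2.4495.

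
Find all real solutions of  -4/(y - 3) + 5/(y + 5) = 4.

y = -3.5237 or y = 1.7737

Multiply both sides by (y - 3)(y + 5):
-4(y + 5) + 5(y - 3) = 4(y - 3)(y + 5).
Expand and collect terms: 4y^2 + 7y - 25 = 0.
By the quadratic formula, y = (-7 +/- sqrt(449)) / 8, so y ~= 1.7737 or y ~= -3.5237.
Neither value makes a denominator zero (y != 3, y != -5), so both are valid.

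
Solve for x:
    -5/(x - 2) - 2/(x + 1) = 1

x = -6.1623 or x = 0.1623

Multiply both sides by (x - 2)(x + 1):
-5(x + 1) - 2(x - 2) = (x - 2)(x + 1).
Expand and collect terms: x^2 + 6x - 1 = 0.
By the quadratic formula, x = (-6 +/- sqrt(40)) / 2, so x ~= 0.1623 or x ~= -6.1623.
Neither value makes a denominator zero (x != 2, x != -1), so both are valid.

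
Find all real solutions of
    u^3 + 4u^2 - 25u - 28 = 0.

Possible rational roots are divisors of -28. Testing u = 4 gives 0, so (u - 4) is a factor.
Divide: u^3 + 4u^2 - 25u - 28 = (u - 4)(u^2 + 8u + 7).
Factor the quadratic: u = -1 or u = -7.

u = -7 or u = -1 or u = 4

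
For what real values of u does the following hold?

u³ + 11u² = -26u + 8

Rearrange: u³ + 11u² + 26u - 8 = 0.
Possible rational roots are divisors of -8. Testing u = -4 gives 0, so (u + 4) is a factor.
Divide: u³ + 11u² + 26u - 8 = (u + 4)(u² + 7u - 2).
Apply the quadratic formula to u² + 7u - 2 = 0: u = (-7 ± √57)/2, i.e. u ≈ 0.2749 or u ≈ -7.2749.

u = -7.2749 or u = -4 or u = 0.2749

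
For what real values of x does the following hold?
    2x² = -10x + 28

x = -7 or x = 2

Bring every term to one side: 2x² + 10x - 28 = 0.
Factor: 2(x - 2)(x + 7) = 0.
So x = 2 or x = -7.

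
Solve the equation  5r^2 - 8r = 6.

r = -0.5565 or r = 2.1565

Rearrange to standard form: 5r^2 - 8r - 6 = 0.
Discriminant: (-8)^2 - 4*5*(-6) = 184.
Quadratic formula: r = (8 +/- sqrt(184)) / 10.
So r = 4/5 + sqrt(46)/5 ~= 2.1565 or r = 4/5 - sqrt(46)/5 ~= -0.5565.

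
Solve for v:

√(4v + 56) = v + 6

Square both sides: 4v + 56 = (v + 6)².
Expand and rearrange: v² + 8v - 20 = 0.
Solving gives v = 2 or v = -10.
Check each candidate in the original equation:
  v = 2: √(64) = 8, while v + 6 = 8 — valid.
  v = -10: √(16) = 4, while v + 6 = -4 — extraneous.

v = 2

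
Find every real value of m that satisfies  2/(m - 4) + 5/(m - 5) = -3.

m = 2.2792 or m = 4.3874

Multiply both sides by (m - 4)(m - 5):
2(m - 5) + 5(m - 4) = -3(m - 4)(m - 5).
Expand and collect terms: -3m² + 20m - 30 = 0.
By the quadratic formula, m = (-20 ± √40) / -6, so m ≈ 2.2792 or m ≈ 4.3874.
Neither value makes a denominator zero (m ≠ 4, m ≠ 5), so both are valid.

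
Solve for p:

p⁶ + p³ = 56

Let u = p³. The equation becomes u² + u - 56 = 0.
Factor: (u + 8)(u - 7) = 0, so u = -8 or u = 7.
p³ = -8 gives p = -2.
p³ = 7 gives p = ∛(7) ≈ 1.9129.

p = -2 or p = 1.9129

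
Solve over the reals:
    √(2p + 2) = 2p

Square both sides: 2p + 2 = (2p)².
Expand and rearrange: 4p² - 2p - 2 = 0.
Solving gives p = 1 or p = -0.5.
Check each candidate in the original equation:
  p = 1: √(4) = 2, while 2p = 2 — valid.
  p = -0.5: √(1) = 1, while 2p = -1 — extraneous.

p = 1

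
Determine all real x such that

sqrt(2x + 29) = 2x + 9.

Square both sides: 2x + 29 = (2x + 9)^2.
Expand and rearrange: 4x^2 + 34x + 52 = 0.
Solving gives x = -2 or x = -6.5.
Check each candidate in the original equation:
  x = -2: sqrt(25) = 5, while 2x + 9 = 5 — valid.
  x = -6.5: sqrt(16) = 4, while 2x + 9 = -4 — extraneous.

x = -2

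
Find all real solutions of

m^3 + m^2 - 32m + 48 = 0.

Possible rational roots are divisors of 48. Testing m = 4 gives 0, so (m - 4) is a factor.
Divide: m^3 + m^2 - 32m + 48 = (m - 4)(m^2 + 5m - 12).
Apply the quadratic formula to m^2 + 5m - 12 = 0: m = (-5 +/- sqrt(73))/2, i.e. m ~= 1.772 or m ~= -6.772.

m = -6.772 or m = 1.772 or m = 4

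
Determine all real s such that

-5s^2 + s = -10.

s = -1.3177 or s = 1.5177

Rearrange to standard form: -5s^2 + s + 10 = 0.
Discriminant: (1)^2 - 4*(-5)*10 = 201.
Quadratic formula: s = (-1 +/- sqrt(201)) / (-10).
So s = 1/10 - sqrt(201)/10 ~= -1.3177 or s = 1/10 + sqrt(201)/10 ~= 1.5177.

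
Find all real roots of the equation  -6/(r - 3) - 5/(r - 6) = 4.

Multiply both sides by (r - 3)(r - 6):
-6(r - 6) - 5(r - 3) = 4(r - 3)(r - 6).
Expand and collect terms: 4r² - 25r + 21 = 0.
Factor or apply the quadratic formula: r = 5.25 or r = 1.
Neither value makes a denominator zero (r ≠ 3, r ≠ 6), so both are valid.

r = 1 or r = 5.25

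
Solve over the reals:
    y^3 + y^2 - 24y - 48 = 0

Possible rational roots are divisors of -48. Testing y = -4 gives 0, so (y + 4) is a factor.
Divide: y^3 + y^2 - 24y - 48 = (y + 4)(y^2 - 3y - 12).
Apply the quadratic formula to y^2 - 3y - 12 = 0: y = (3 +/- sqrt(57))/2, i.e. y ~= 5.2749 or y ~= -2.2749.

y = -4 or y = -2.2749 or y = 5.2749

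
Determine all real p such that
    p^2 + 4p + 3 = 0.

p = -3 or p = -1

Factor: (p + 1)(p + 3) = 0.
So p = -1 or p = -3.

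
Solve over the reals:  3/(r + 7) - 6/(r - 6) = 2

r = -4.9327 or r = 2.4327

Multiply both sides by (r + 7)(r - 6):
3(r - 6) - 6(r + 7) = 2(r + 7)(r - 6).
Expand and collect terms: 2r² + 5r - 24 = 0.
By the quadratic formula, r = (-5 ± √217) / 4, so r ≈ 2.4327 or r ≈ -4.9327.
Neither value makes a denominator zero (r ≠ -7, r ≠ 6), so both are valid.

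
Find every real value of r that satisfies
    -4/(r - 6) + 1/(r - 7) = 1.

Multiply both sides by (r - 6)(r - 7):
-4(r - 7) + (r - 6) = (r - 6)(r - 7).
Expand and collect terms: r^2 - 10r + 20 = 0.
By the quadratic formula, r = (10 +/- sqrt(20)) / 2, so r ~= 7.2361 or r ~= 2.7639.
Neither value makes a denominator zero (r != 6, r != 7), so both are valid.

r = 2.7639 or r = 7.2361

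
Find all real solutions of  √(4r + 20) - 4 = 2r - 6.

Isolate the radical: √(4r + 20) = 2r - 2.
Square both sides: 4r + 20 = (2r - 2)².
Expand and rearrange: 4r² - 12r - 16 = 0.
Solving gives r = 4 or r = -1.
Check each candidate in the original equation:
  r = 4: √(36) = 6, while 2r - 2 = 6 — valid.
  r = -1: √(16) = 4, while 2r - 2 = -4 — extraneous.

r = 4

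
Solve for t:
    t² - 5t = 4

t = -0.7016 or t = 5.7016

Rearrange to standard form: t² - 5t - 4 = 0.
Discriminant: (-5)² − 4·1·(-4) = 41.
Quadratic formula: t = (5 ± √41) / 2.
So t = 5/2 + √(41)/2 ≈ 5.7016 or t = 5/2 - √(41)/2 ≈ -0.7016.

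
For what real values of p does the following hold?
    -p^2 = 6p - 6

p = -6.873 or p = 0.873

Rearrange to standard form: -p^2 - 6p + 6 = 0.
Discriminant: (-6)^2 - 4*(-1)*6 = 60.
Quadratic formula: p = (6 +/- sqrt(60)) / (-2).
So p = -sqrt(15) - 3 ~= -6.873 or p = -3 + sqrt(15) ~= 0.873.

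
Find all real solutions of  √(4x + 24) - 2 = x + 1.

Isolate the radical: √(4x + 24) = x + 3.
Square both sides: 4x + 24 = (x + 3)².
Expand and rearrange: x² + 2x - 15 = 0.
Solving gives x = 3 or x = -5.
Check each candidate in the original equation:
  x = 3: √(36) = 6, while x + 3 = 6 — valid.
  x = -5: √(4) = 2, while x + 3 = -2 — extraneous.

x = 3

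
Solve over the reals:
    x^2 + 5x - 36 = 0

x = -9 or x = 4

Factor: (x + 9)(x - 4) = 0.
So x = -9 or x = 4.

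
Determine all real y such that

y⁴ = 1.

y = -1 or y = 1

Let u = y². The equation becomes u² - 1 = 0.
Factor: (u - 1)(u + 1) = 0, so u = 1 or u = -1.
y² = 1 gives y = ±1.
y² = -1 < 0 has no real solution.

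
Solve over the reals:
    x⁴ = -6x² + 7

Let u = x². The equation becomes u² + 6u - 7 = 0.
Factor: (u + 7)(u - 1) = 0, so u = -7 or u = 1.
x² = -7 < 0 has no real solution.
x² = 1 gives x = ±1.

x = -1 or x = 1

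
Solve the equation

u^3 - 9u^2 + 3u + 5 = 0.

Possible rational roots are divisors of 5. Testing u = 1 gives 0, so (u - 1) is a factor.
Divide: u^3 - 9u^2 + 3u + 5 = (u - 1)(u^2 - 8u - 5).
Apply the quadratic formula to u^2 - 8u - 5 = 0: u = (8 +/- sqrt(84))/2, i.e. u ~= 8.5826 or u ~= -0.5826.

u = -0.5826 or u = 1 or u = 8.5826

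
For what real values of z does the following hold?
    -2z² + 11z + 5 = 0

Discriminant: (11)² − 4·(-2)·5 = 161.
Quadratic formula: z = (-11 ± √161) / (-4).
So z = 11/4 - √(161)/4 ≈ -0.4221 or z = 11/4 + √(161)/4 ≈ 5.9221.

z = -0.4221 or z = 5.9221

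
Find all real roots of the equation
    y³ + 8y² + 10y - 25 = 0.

y = -5 or y = -4.1926 or y = 1.1926

Possible rational roots are divisors of -25. Testing y = -5 gives 0, so (y + 5) is a factor.
Divide: y³ + 8y² + 10y - 25 = (y + 5)(y² + 3y - 5).
Apply the quadratic formula to y² + 3y - 5 = 0: y = (-3 ± √29)/2, i.e. y ≈ 1.1926 or y ≈ -4.1926.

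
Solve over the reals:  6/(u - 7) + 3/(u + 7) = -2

Multiply both sides by (u - 7)(u + 7):
6(u + 7) + 3(u - 7) = -2(u - 7)(u + 7).
Expand and collect terms: -2u^2 - 9u + 77 = 0.
By the quadratic formula, u = (9 +/- sqrt(697)) / -4, so u ~= -8.8502 or u ~= 4.3502.
Neither value makes a denominator zero (u != 7, u != -7), so both are valid.

u = -8.8502 or u = 4.3502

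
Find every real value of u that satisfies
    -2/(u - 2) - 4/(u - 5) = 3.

u = 1 or u = 4

Multiply both sides by (u - 2)(u - 5):
-2(u - 5) - 4(u - 2) = 3(u - 2)(u - 5).
Expand and collect terms: 3u² - 15u + 12 = 0.
Factor or apply the quadratic formula: u = 4 or u = 1.
Neither value makes a denominator zero (u ≠ 2, u ≠ 5), so both are valid.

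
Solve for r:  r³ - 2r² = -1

r = -0.618 or r = 1 or r = 1.618

Rearrange: r³ - 2r² + 1 = 0.
Possible rational roots are divisors of 1. Testing r = 1 gives 0, so (r - 1) is a factor.
Divide: r³ - 2r² + 1 = (r - 1)(r² - r - 1).
Apply the quadratic formula to r² - r - 1 = 0: r = (1 ± √5)/2, i.e. r ≈ 1.618 or r ≈ -0.618.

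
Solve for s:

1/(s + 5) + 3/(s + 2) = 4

Multiply both sides by (s + 5)(s + 2):
(s + 2) + 3(s + 5) = 4(s + 5)(s + 2).
Expand and collect terms: 4s^2 + 24s + 23 = 0.
By the quadratic formula, s = (-24 +/- sqrt(208)) / 8, so s ~= -1.1972 or s ~= -4.8028.
Neither value makes a denominator zero (s != -5, s != -2), so both are valid.

s = -4.8028 or s = -1.1972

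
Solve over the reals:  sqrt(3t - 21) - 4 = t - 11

t = 7 or t = 10

Isolate the radical: sqrt(3t - 21) = t - 7.
Square both sides: 3t - 21 = (t - 7)^2.
Expand and rearrange: t^2 - 17t + 70 = 0.
Solving gives t = 10 or t = 7.
Check each candidate in the original equation:
  t = 10: sqrt(9) = 3, while t - 7 = 3 — valid.
  t = 7: sqrt(0) = 0, while t - 7 = 0 — valid.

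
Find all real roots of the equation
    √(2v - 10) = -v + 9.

Square both sides: 2v - 10 = (-v + 9)².
Expand and rearrange: v² - 20v + 91 = 0.
Solving gives v = 13 or v = 7.
Check each candidate in the original equation:
  v = 13: √(16) = 4, while -v + 9 = -4 — extraneous.
  v = 7: √(4) = 2, while -v + 9 = 2 — valid.

v = 7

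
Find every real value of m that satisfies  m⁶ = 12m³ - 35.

Let u = m³. The equation becomes u² - 12u + 35 = 0.
Factor: (u - 7)(u - 5) = 0, so u = 7 or u = 5.
m³ = 7 gives m = ∛(7) ≈ 1.9129.
m³ = 5 gives m = ∛(5) ≈ 1.71.

m = 1.71 or m = 1.9129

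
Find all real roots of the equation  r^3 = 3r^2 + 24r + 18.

Rearrange: r^3 - 3r^2 - 24r - 18 = 0.
Possible rational roots are divisors of -18. Testing r = -3 gives 0, so (r + 3) is a factor.
Divide: r^3 - 3r^2 - 24r - 18 = (r + 3)(r^2 - 6r - 6).
Apply the quadratic formula to r^2 - 6r - 6 = 0: r = (6 +/- sqrt(60))/2, i.e. r ~= 6.873 or r ~= -0.873.

r = -3 or r = -0.873 or r = 6.873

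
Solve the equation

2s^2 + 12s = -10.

s = -5 or s = -1

Bring every term to one side: 2s^2 + 12s + 10 = 0.
Factor: 2(s + 1)(s + 5) = 0.
So s = -1 or s = -5.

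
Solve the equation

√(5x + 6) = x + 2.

x = -1 or x = 2

Square both sides: 5x + 6 = (x + 2)².
Expand and rearrange: x² - x - 2 = 0.
Solving gives x = 2 or x = -1.
Check each candidate in the original equation:
  x = 2: √(16) = 4, while x + 2 = 4 — valid.
  x = -1: √(1) = 1, while x + 2 = 1 — valid.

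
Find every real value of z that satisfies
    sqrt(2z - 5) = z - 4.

Square both sides: 2z - 5 = (z - 4)^2.
Expand and rearrange: z^2 - 10z + 21 = 0.
Solving gives z = 7 or z = 3.
Check each candidate in the original equation:
  z = 7: sqrt(9) = 3, while z - 4 = 3 — valid.
  z = 3: sqrt(1) = 1, while z - 4 = -1 — extraneous.

z = 7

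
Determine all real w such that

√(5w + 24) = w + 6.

Square both sides: 5w + 24 = (w + 6)².
Expand and rearrange: w² + 7w + 12 = 0.
Solving gives w = -3 or w = -4.
Check each candidate in the original equation:
  w = -3: √(9) = 3, while w + 6 = 3 — valid.
  w = -4: √(4) = 2, while w + 6 = 2 — valid.

w = -4 or w = -3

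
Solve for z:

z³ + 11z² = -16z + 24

Rearrange: z³ + 11z² + 16z - 24 = 0.
Possible rational roots are divisors of -24. Testing z = -3 gives 0, so (z + 3) is a factor.
Divide: z³ + 11z² + 16z - 24 = (z + 3)(z² + 8z - 8).
Apply the quadratic formula to z² + 8z - 8 = 0: z = (-8 ± √96)/2, i.e. z ≈ 0.899 or z ≈ -8.899.

z = -8.899 or z = -3 or z = 0.899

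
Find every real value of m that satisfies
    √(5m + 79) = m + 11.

m = -3

Square both sides: 5m + 79 = (m + 11)².
Expand and rearrange: m² + 17m + 42 = 0.
Solving gives m = -3 or m = -14.
Check each candidate in the original equation:
  m = -3: √(64) = 8, while m + 11 = 8 — valid.
  m = -14: √(9) = 3, while m + 11 = -3 — extraneous.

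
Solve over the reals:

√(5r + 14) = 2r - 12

r = 10

Square both sides: 5r + 14 = (2r - 12)².
Expand and rearrange: 4r² - 53r + 130 = 0.
Solving gives r = 10 or r = 3.25.
Check each candidate in the original equation:
  r = 10: √(64) = 8, while 2r - 12 = 8 — valid.
  r = 3.25: √(30.25) = 5.5, while 2r - 12 = -5.5 — extraneous.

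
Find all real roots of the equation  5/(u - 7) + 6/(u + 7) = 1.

u = -3 or u = 14

Multiply both sides by (u - 7)(u + 7):
5(u + 7) + 6(u - 7) = (u - 7)(u + 7).
Expand and collect terms: u² - 11u - 42 = 0.
Factor or apply the quadratic formula: u = 14 or u = -3.
Neither value makes a denominator zero (u ≠ 7, u ≠ -7), so both are valid.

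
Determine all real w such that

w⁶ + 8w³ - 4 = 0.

w = -2.0386 or w = 0.7787

Let u = w³. The equation becomes u² + 8u - 4 = 0.
By the quadratic formula, u = -4 + 2·√(5) or u = -2·√(5) - 4.
w³ = -4 + 2·√(5) gives w = ∛(-4 + 2·√(5)) ≈ 0.7787.
w³ = -2·√(5) - 4 gives w = -∛(4 + 2·√(5)) ≈ -2.0386.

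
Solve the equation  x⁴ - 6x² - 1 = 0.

Let u = x². The equation becomes u² - 6u - 1 = 0.
By the quadratic formula, u = 3 + √(10) or u = 3 - √(10).
x² = 3 + √(10) gives x = ±√(3 + √(10)) ≈ ±2.4824.
x² = 3 - √(10) < 0 has no real solution.

x = -2.4824 or x = 2.4824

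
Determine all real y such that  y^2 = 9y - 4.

y = 0.4689 or y = 8.5311

Rearrange to standard form: y^2 - 9y + 4 = 0.
Discriminant: (-9)^2 - 4*1*4 = 65.
Quadratic formula: y = (9 +/- sqrt(65)) / 2.
So y = sqrt(65)/2 + 9/2 ~= 8.5311 or y = 9/2 - sqrt(65)/2 ~= 0.4689.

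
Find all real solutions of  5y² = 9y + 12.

Rearrange to standard form: 5y² - 9y - 12 = 0.
Discriminant: (-9)² − 4·5·(-12) = 321.
Quadratic formula: y = (9 ± √321) / 10.
So y = 9/10 + √(321)/10 ≈ 2.6916 or y = 9/10 - √(321)/10 ≈ -0.8916.

y = -0.8916 or y = 2.6916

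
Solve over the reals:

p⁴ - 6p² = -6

p = -2.1753 or p = -1.126 or p = 1.126 or p = 2.1753

Let u = p². The equation becomes u² - 6u + 6 = 0.
By the quadratic formula, u = √(3) + 3 or u = 3 - √(3).
p² = √(3) + 3 gives p = ±√(√(3) + 3) ≈ ±2.1753.
p² = 3 - √(3) gives p = ±√(3 - √(3)) ≈ ±1.126.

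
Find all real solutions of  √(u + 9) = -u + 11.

Square both sides: u + 9 = (-u + 11)².
Expand and rearrange: u² - 23u + 112 = 0.
Solving gives u = 16 or u = 7.
Check each candidate in the original equation:
  u = 16: √(25) = 5, while -u + 11 = -5 — extraneous.
  u = 7: √(16) = 4, while -u + 11 = 4 — valid.

u = 7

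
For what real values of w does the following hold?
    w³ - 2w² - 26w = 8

Rearrange: w³ - 2w² - 26w - 8 = 0.
Possible rational roots are divisors of -8. Testing w = -4 gives 0, so (w + 4) is a factor.
Divide: w³ - 2w² - 26w - 8 = (w + 4)(w² - 6w - 2).
Apply the quadratic formula to w² - 6w - 2 = 0: w = (6 ± √44)/2, i.e. w ≈ 6.3166 or w ≈ -0.3166.

w = -4 or w = -0.3166 or w = 6.3166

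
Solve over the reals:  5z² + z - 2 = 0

z = -0.7403 or z = 0.5403

Discriminant: (1)² − 4·5·(-2) = 41.
Quadratic formula: z = (-1 ± √41) / 10.
So z = -1/10 + √(41)/10 ≈ 0.5403 or z = -√(41)/10 - 1/10 ≈ -0.7403.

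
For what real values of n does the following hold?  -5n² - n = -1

n = -0.5583 or n = 0.3583

Rearrange to standard form: -5n² - n + 1 = 0.
Discriminant: (-1)² − 4·(-5)·1 = 21.
Quadratic formula: n = (1 ± √21) / (-10).
So n = -√(21)/10 - 1/10 ≈ -0.5583 or n = -1/10 + √(21)/10 ≈ 0.3583.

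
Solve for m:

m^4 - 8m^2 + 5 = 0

m = -2.7049 or m = -0.8267 or m = 0.8267 or m = 2.7049

Let u = m^2. The equation becomes u^2 - 8u + 5 = 0.
By the quadratic formula, u = sqrt(11) + 4 or u = 4 - sqrt(11).
m^2 = sqrt(11) + 4 gives m = +/-sqrt(sqrt(11) + 4) ~= +/-2.7049.
m^2 = 4 - sqrt(11) gives m = +/-sqrt(4 - sqrt(11)) ~= +/-0.8267.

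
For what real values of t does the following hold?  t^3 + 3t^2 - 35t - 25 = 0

t = -7.3166 or t = -0.6834 or t = 5

Possible rational roots are divisors of -25. Testing t = 5 gives 0, so (t - 5) is a factor.
Divide: t^3 + 3t^2 - 35t - 25 = (t - 5)(t^2 + 8t + 5).
Apply the quadratic formula to t^2 + 8t + 5 = 0: t = (-8 +/- sqrt(44))/2, i.e. t ~= -0.6834 or t ~= -7.3166.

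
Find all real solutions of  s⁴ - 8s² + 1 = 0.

s = -2.8059 or s = -0.3564 or s = 0.3564 or s = 2.8059

Let u = s². The equation becomes u² - 8u + 1 = 0.
By the quadratic formula, u = √(15) + 4 or u = 4 - √(15).
s² = √(15) + 4 gives s = ±√(√(15) + 4) ≈ ±2.8059.
s² = 4 - √(15) gives s = ±√(4 - √(15)) ≈ ±0.3564.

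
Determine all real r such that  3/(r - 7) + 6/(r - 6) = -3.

r = 3.2679 or r = 6.7321

Multiply both sides by (r - 7)(r - 6):
3(r - 6) + 6(r - 7) = -3(r - 7)(r - 6).
Expand and collect terms: -3r^2 + 30r - 66 = 0.
By the quadratic formula, r = (-30 +/- sqrt(108)) / -6, so r ~= 3.2679 or r ~= 6.7321.
Neither value makes a denominator zero (r != 7, r != 6), so both are valid.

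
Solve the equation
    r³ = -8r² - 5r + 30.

r = -6.5311 or r = -3 or r = 1.5311

Rearrange: r³ + 8r² + 5r - 30 = 0.
Possible rational roots are divisors of -30. Testing r = -3 gives 0, so (r + 3) is a factor.
Divide: r³ + 8r² + 5r - 30 = (r + 3)(r² + 5r - 10).
Apply the quadratic formula to r² + 5r - 10 = 0: r = (-5 ± √65)/2, i.e. r ≈ 1.5311 or r ≈ -6.5311.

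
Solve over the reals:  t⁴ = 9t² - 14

Let u = t². The equation becomes u² - 9u + 14 = 0.
Factor: (u - 7)(u - 2) = 0, so u = 7 or u = 2.
t² = 7 gives t = ±√(7) ≈ ±2.6458.
t² = 2 gives t = ±√(2) ≈ ±1.4142.

t = -2.6458 or t = -1.4142 or t = 1.4142 or t = 2.6458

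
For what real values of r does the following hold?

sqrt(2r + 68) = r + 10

r = -2

Square both sides: 2r + 68 = (r + 10)^2.
Expand and rearrange: r^2 + 18r + 32 = 0.
Solving gives r = -2 or r = -16.
Check each candidate in the original equation:
  r = -2: sqrt(64) = 8, while r + 10 = 8 — valid.
  r = -16: sqrt(36) = 6, while r + 10 = -6 — extraneous.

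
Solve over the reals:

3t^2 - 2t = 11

t = -1.6103 or t = 2.277

Rearrange to standard form: 3t^2 - 2t - 11 = 0.
Discriminant: (-2)^2 - 4*3*(-11) = 136.
Quadratic formula: t = (2 +/- sqrt(136)) / 6.
So t = 1/3 + sqrt(34)/3 ~= 2.277 or t = 1/3 - sqrt(34)/3 ~= -1.6103.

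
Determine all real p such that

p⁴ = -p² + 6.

Let u = p². The equation becomes u² + u - 6 = 0.
Factor: (u + 3)(u - 2) = 0, so u = -3 or u = 2.
p² = -3 < 0 has no real solution.
p² = 2 gives p = ±√(2) ≈ ±1.4142.

p = -1.4142 or p = 1.4142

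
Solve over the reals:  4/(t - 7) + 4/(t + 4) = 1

Multiply both sides by (t - 7)(t + 4):
4(t + 4) + 4(t - 7) = (t - 7)(t + 4).
Expand and collect terms: t² - 11t - 16 = 0.
By the quadratic formula, t = (11 ± √185) / 2, so t ≈ 12.3007 or t ≈ -1.3007.
Neither value makes a denominator zero (t ≠ 7, t ≠ -4), so both are valid.

t = -1.3007 or t = 12.3007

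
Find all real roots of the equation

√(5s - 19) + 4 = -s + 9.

Isolate the radical: √(5s - 19) = -s + 5.
Square both sides: 5s - 19 = (-s + 5)².
Expand and rearrange: s² - 15s + 44 = 0.
Solving gives s = 11 or s = 4.
Check each candidate in the original equation:
  s = 11: √(36) = 6, while -s + 5 = -6 — extraneous.
  s = 4: √(1) = 1, while -s + 5 = 1 — valid.

s = 4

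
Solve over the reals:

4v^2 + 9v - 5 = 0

v = -2.7111 or v = 0.4611

Discriminant: (9)^2 - 4*4*(-5) = 161.
Quadratic formula: v = (-9 +/- sqrt(161)) / 8.
So v = -9/8 + sqrt(161)/8 ~= 0.4611 or v = -sqrt(161)/8 - 9/8 ~= -2.7111.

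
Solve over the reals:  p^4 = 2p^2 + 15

p = -2.2361 or p = 2.2361

Let u = p^2. The equation becomes u^2 - 2u - 15 = 0.
Factor: (u - 5)(u + 3) = 0, so u = 5 or u = -3.
p^2 = 5 gives p = +/-sqrt(5) ~= +/-2.2361.
p^2 = -3 < 0 has no real solution.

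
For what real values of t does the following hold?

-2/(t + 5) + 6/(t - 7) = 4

t = -5.4462 or t = 8.4462

Multiply both sides by (t + 5)(t - 7):
-2(t - 7) + 6(t + 5) = 4(t + 5)(t - 7).
Expand and collect terms: 4t² - 12t - 184 = 0.
By the quadratic formula, t = (12 ± √3088) / 8, so t ≈ 8.4462 or t ≈ -5.4462.
Neither value makes a denominator zero (t ≠ -5, t ≠ 7), so both are valid.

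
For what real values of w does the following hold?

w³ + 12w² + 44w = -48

w = -6 or w = -4 or w = -2

Rearrange: w³ + 12w² + 44w + 48 = 0.
Possible rational roots are divisors of 48. Testing w = -4 gives 0, so (w + 4) is a factor.
Divide: w³ + 12w² + 44w + 48 = (w + 4)(w² + 8w + 12).
Factor the quadratic: w = -2 or w = -6.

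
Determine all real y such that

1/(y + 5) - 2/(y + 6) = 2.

y = -6.7808 or y = -4.7192

Multiply both sides by (y + 5)(y + 6):
(y + 6) - 2(y + 5) = 2(y + 5)(y + 6).
Expand and collect terms: 2y^2 + 23y + 64 = 0.
By the quadratic formula, y = (-23 +/- sqrt(17)) / 4, so y ~= -4.7192 or y ~= -6.7808.
Neither value makes a denominator zero (y != -5, y != -6), so both are valid.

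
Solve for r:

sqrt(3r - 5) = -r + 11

Square both sides: 3r - 5 = (-r + 11)^2.
Expand and rearrange: r^2 - 25r + 126 = 0.
Solving gives r = 18 or r = 7.
Check each candidate in the original equation:
  r = 18: sqrt(49) = 7, while -r + 11 = -7 — extraneous.
  r = 7: sqrt(16) = 4, while -r + 11 = 4 — valid.

r = 7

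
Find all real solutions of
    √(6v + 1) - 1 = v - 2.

Isolate the radical: √(6v + 1) = v - 1.
Square both sides: 6v + 1 = (v - 1)².
Expand and rearrange: v² - 8v = 0.
Solving gives v = 8 or v = 0.
Check each candidate in the original equation:
  v = 8: √(49) = 7, while v - 1 = 7 — valid.
  v = 0: √(1) = 1, while v - 1 = -1 — extraneous.

v = 8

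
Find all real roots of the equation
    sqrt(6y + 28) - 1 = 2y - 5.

Isolate the radical: sqrt(6y + 28) = 2y - 4.
Square both sides: 6y + 28 = (2y - 4)^2.
Expand and rearrange: 4y^2 - 22y - 12 = 0.
Solving gives y = 6 or y = -0.5.
Check each candidate in the original equation:
  y = 6: sqrt(64) = 8, while 2y - 4 = 8 — valid.
  y = -0.5: sqrt(25) = 5, while 2y - 4 = -5 — extraneous.

y = 6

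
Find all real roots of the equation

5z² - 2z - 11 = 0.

z = -1.2967 or z = 1.6967

Discriminant: (-2)² − 4·5·(-11) = 224.
Quadratic formula: z = (2 ± √224) / 10.
So z = 1/5 + 2·√(14)/5 ≈ 1.6967 or z = 1/5 - 2·√(14)/5 ≈ -1.2967.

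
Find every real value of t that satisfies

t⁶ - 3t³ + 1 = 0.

t = 0.7256 or t = 1.3782

Let u = t³. The equation becomes u² - 3u + 1 = 0.
By the quadratic formula, u = √(5)/2 + 3/2 or u = 3/2 - √(5)/2.
t³ = √(5)/2 + 3/2 gives t = ∛(√(5)/2 + 3/2) ≈ 1.3782.
t³ = 3/2 - √(5)/2 gives t = ∛(3/2 - √(5)/2) ≈ 0.7256.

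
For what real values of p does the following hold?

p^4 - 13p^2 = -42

p = -2.6458 or p = -2.4495 or p = 2.4495 or p = 2.6458

Let u = p^2. The equation becomes u^2 - 13u + 42 = 0.
Factor: (u - 7)(u - 6) = 0, so u = 7 or u = 6.
p^2 = 7 gives p = +/-sqrt(7) ~= +/-2.6458.
p^2 = 6 gives p = +/-sqrt(6) ~= +/-2.4495.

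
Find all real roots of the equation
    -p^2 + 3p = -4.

Bring every term to one side: -p^2 + 3p + 4 = 0.
Factor: -1(p - 4)(p + 1) = 0.
So p = 4 or p = -1.

p = -1 or p = 4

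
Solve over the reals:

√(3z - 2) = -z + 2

Square both sides: 3z - 2 = (-z + 2)².
Expand and rearrange: z² - 7z + 6 = 0.
Solving gives z = 6 or z = 1.
Check each candidate in the original equation:
  z = 6: √(16) = 4, while -z + 2 = -4 — extraneous.
  z = 1: √(1) = 1, while -z + 2 = 1 — valid.

z = 1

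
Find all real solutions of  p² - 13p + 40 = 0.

p = 5 or p = 8

Factor: (p - 8)(p - 5) = 0.
So p = 8 or p = 5.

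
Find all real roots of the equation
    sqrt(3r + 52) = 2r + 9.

r = -1

Square both sides: 3r + 52 = (2r + 9)^2.
Expand and rearrange: 4r^2 + 33r + 29 = 0.
Solving gives r = -1 or r = -7.25.
Check each candidate in the original equation:
  r = -1: sqrt(49) = 7, while 2r + 9 = 7 — valid.
  r = -7.25: sqrt(30.25) = 5.5, while 2r + 9 = -5.5 — extraneous.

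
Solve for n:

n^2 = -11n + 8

Rearrange to standard form: n^2 + 11n - 8 = 0.
Discriminant: (11)^2 - 4*1*(-8) = 153.
Quadratic formula: n = (-11 +/- sqrt(153)) / 2.
So n = -11/2 + 3*sqrt(17)/2 ~= 0.6847 or n = -3*sqrt(17)/2 - 11/2 ~= -11.6847.

n = -11.6847 or n = 0.6847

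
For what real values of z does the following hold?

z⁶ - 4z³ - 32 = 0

z = -1.5874 or z = 2

Let u = z³. The equation becomes u² - 4u - 32 = 0.
Factor: (u - 8)(u + 4) = 0, so u = 8 or u = -4.
z³ = 8 gives z = 2.
z³ = -4 gives z = -∛(4) ≈ -1.5874.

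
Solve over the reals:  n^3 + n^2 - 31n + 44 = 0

n = -6.6533 or n = 1.6533 or n = 4

Possible rational roots are divisors of 44. Testing n = 4 gives 0, so (n - 4) is a factor.
Divide: n^3 + n^2 - 31n + 44 = (n - 4)(n^2 + 5n - 11).
Apply the quadratic formula to n^2 + 5n - 11 = 0: n = (-5 +/- sqrt(69))/2, i.e. n ~= 1.6533 or n ~= -6.6533.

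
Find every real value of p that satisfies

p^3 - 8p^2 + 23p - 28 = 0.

Possible rational roots are divisors of -28. Testing p = 4 gives 0, so (p - 4) is a factor.
Divide: p^3 - 8p^2 + 23p - 28 = (p - 4)(p^2 - 4p + 7).
The quadratic p^2 - 4p + 7 has discriminant -12 < 0, so no further real roots.

p = 4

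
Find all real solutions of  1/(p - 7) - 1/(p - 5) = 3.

p = 4.709 or p = 7.291

Multiply both sides by (p - 7)(p - 5):
(p - 5) - (p - 7) = 3(p - 7)(p - 5).
Expand and collect terms: 3p² - 36p + 103 = 0.
By the quadratic formula, p = (36 ± √60) / 6, so p ≈ 7.291 or p ≈ 4.709.
Neither value makes a denominator zero (p ≠ 7, p ≠ 5), so both are valid.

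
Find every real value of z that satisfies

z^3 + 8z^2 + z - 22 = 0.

Possible rational roots are divisors of -22. Testing z = -2 gives 0, so (z + 2) is a factor.
Divide: z^3 + 8z^2 + z - 22 = (z + 2)(z^2 + 6z - 11).
Apply the quadratic formula to z^2 + 6z - 11 = 0: z = (-6 +/- sqrt(80))/2, i.e. z ~= 1.4721 or z ~= -7.4721.

z = -7.4721 or z = -2 or z = 1.4721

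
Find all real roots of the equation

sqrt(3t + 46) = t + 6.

Square both sides: 3t + 46 = (t + 6)^2.
Expand and rearrange: t^2 + 9t - 10 = 0.
Solving gives t = 1 or t = -10.
Check each candidate in the original equation:
  t = 1: sqrt(49) = 7, while t + 6 = 7 — valid.
  t = -10: sqrt(16) = 4, while t + 6 = -4 — extraneous.

t = 1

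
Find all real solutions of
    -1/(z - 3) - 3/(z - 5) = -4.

Multiply both sides by (z - 3)(z - 5):
-(z - 5) - 3(z - 3) = -4(z - 3)(z - 5).
Expand and collect terms: -4z^2 + 36z - 74 = 0.
By the quadratic formula, z = (-36 +/- sqrt(112)) / -8, so z ~= 3.1771 or z ~= 5.8229.
Neither value makes a denominator zero (z != 3, z != 5), so both are valid.

z = 3.1771 or z = 5.8229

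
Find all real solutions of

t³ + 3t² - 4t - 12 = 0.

t = -3 or t = -2 or t = 2

Possible rational roots are divisors of -12. Testing t = -2 gives 0, so (t + 2) is a factor.
Divide: t³ + 3t² - 4t - 12 = (t + 2)(t² + t - 6).
Factor the quadratic: t = 2 or t = -3.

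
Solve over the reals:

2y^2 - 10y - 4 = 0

Discriminant: (-10)^2 - 4*2*(-4) = 132.
Quadratic formula: y = (10 +/- sqrt(132)) / 4.
So y = 5/2 + sqrt(33)/2 ~= 5.3723 or y = 5/2 - sqrt(33)/2 ~= -0.3723.

y = -0.3723 or y = 5.3723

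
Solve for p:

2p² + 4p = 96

Bring every term to one side: 2p² + 4p - 96 = 0.
Factor: 2(p + 8)(p - 6) = 0.
So p = -8 or p = 6.

p = -8 or p = 6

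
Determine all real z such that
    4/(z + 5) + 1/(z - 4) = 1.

z = -1.6056 or z = 5.6056

Multiply both sides by (z + 5)(z - 4):
4(z - 4) + (z + 5) = (z + 5)(z - 4).
Expand and collect terms: z^2 - 4z - 9 = 0.
By the quadratic formula, z = (4 +/- sqrt(52)) / 2, so z ~= 5.6056 or z ~= -1.6056.
Neither value makes a denominator zero (z != -5, z != 4), so both are valid.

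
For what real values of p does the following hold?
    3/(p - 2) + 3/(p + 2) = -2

Multiply both sides by (p - 2)(p + 2):
3(p + 2) + 3(p - 2) = -2(p - 2)(p + 2).
Expand and collect terms: -2p² - 6p + 8 = 0.
Factor or apply the quadratic formula: p = -4 or p = 1.
Neither value makes a denominator zero (p ≠ 2, p ≠ -2), so both are valid.

p = -4 or p = 1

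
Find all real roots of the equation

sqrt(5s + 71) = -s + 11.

Square both sides: 5s + 71 = (-s + 11)^2.
Expand and rearrange: s^2 - 27s + 50 = 0.
Solving gives s = 25 or s = 2.
Check each candidate in the original equation:
  s = 25: sqrt(196) = 14, while -s + 11 = -14 — extraneous.
  s = 2: sqrt(81) = 9, while -s + 11 = 9 — valid.

s = 2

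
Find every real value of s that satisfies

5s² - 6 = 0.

Discriminant: (0)² − 4·5·(-6) = 120.
Quadratic formula: s = (0 ± √120) / 10.
So s = √(30)/5 ≈ 1.0954 or s = -√(30)/5 ≈ -1.0954.

s = -1.0954 or s = 1.0954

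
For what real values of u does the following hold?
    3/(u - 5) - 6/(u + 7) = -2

Multiply both sides by (u - 5)(u + 7):
3(u + 7) - 6(u - 5) = -2(u - 5)(u + 7).
Expand and collect terms: -2u² - u + 19 = 0.
By the quadratic formula, u = (1 ± √153) / -4, so u ≈ -3.3423 or u ≈ 2.8423.
Neither value makes a denominator zero (u ≠ 5, u ≠ -7), so both are valid.

u = -3.3423 or u = 2.8423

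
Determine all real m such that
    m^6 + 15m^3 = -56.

m = -2 or m = -1.9129

Let u = m^3. The equation becomes u^2 + 15u + 56 = 0.
Factor: (u + 8)(u + 7) = 0, so u = -8 or u = -7.
m^3 = -8 gives m = -2.
m^3 = -7 gives m = -(7)^(1/3) ~= -1.9129.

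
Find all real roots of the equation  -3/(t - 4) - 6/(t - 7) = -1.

t = 4.8038 or t = 15.1962

Multiply both sides by (t - 4)(t - 7):
-3(t - 7) - 6(t - 4) = -(t - 4)(t - 7).
Expand and collect terms: -t² + 20t - 73 = 0.
By the quadratic formula, t = (-20 ± √108) / -2, so t ≈ 4.8038 or t ≈ 15.1962.
Neither value makes a denominator zero (t ≠ 4, t ≠ 7), so both are valid.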